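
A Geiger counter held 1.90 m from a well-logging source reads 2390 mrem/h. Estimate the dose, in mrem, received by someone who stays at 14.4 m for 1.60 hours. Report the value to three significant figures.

By the inverse-square law, rate at 14.4 m:
2390 × (1.90/14.4)² = 2390 × 0.01741 = 41.61 mrem/h.
Dose = rate × time = 41.61 mrem/h × 1.600 h = 66.58 mrem.

66.6 mrem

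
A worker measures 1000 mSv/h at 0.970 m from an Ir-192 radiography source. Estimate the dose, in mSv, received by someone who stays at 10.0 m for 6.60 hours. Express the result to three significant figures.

By the inverse-square law, rate at 10.0 m:
(0.970/10.0)² = 0.009409, so 1000 × 0.009409 = 9.409 mSv/h.
Dose = rate × time = 9.409 mSv/h × 6.600 h = 62.10 mSv.

62.1 mSv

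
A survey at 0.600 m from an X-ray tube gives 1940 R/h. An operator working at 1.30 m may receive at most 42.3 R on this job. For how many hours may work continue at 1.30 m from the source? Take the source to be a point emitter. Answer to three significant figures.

Since intensity falls as 1/r², rate at 1.30 m:
1940 × (0.600/1.30)² = 1940 × 0.2130 = 413.2 R/h.
Stay time = 42.3 R ÷ 413.2 R/h = 0.1024 h.

0.102 h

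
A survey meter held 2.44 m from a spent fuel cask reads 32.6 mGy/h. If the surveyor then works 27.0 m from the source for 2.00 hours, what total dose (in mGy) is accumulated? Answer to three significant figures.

0.532 mGy

By the inverse-square law, rate at 27.0 m:
(2.44/27.0)² = 0.008167, so 32.6 × 0.008167 = 0.2662 mGy/h.
Dose = rate × time = 0.2662 mGy/h × 2.000 h = 0.5324 mGy.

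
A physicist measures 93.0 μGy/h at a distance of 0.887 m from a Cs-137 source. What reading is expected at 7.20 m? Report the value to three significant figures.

1.41 μGy/h

Since intensity falls as 1/r², the rate at 7.20 m is
(0.887/7.20)² = 0.01518, so 93.0 × 0.01518 = 1.412 μGy/h.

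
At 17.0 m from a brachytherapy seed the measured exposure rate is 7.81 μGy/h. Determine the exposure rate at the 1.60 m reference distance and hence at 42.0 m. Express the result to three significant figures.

Applying the 1/r² law,
At 1.60 m: 7.81 × (17.0/1.60)² = 7.81 × 112.9 = 881.7 μGy/h
At 42.0 m: 881.7 × (1.60/42.0)² = 881.7 × 0.001451 = 1.279 μGy/h.

882 μGy/h; 1.28 μGy/h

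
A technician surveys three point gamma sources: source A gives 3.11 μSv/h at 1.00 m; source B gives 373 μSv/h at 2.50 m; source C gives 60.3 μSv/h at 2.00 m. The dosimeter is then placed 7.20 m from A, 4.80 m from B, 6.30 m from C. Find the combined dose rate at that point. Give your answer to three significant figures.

Each source contributes Iᵢ·(dᵢ/rᵢ)²; contributions add.
A: 3.11 × (1.00/7.20)² = 0.05999 μSv/h
B: 373 × (2.50/4.80)² = 101.2 μSv/h
C: 60.3 × (2.00/6.30)² = 6.077 μSv/h
Total = 0.05999 + 101.2 + 6.077 = 107.3 μSv/h.

107 μSv/h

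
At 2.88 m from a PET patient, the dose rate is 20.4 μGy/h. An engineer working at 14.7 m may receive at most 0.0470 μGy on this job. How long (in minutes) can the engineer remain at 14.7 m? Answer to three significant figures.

Intensity scales as (d₁/d₂)², so rate at 14.7 m:
20.4 × (2.88/14.7)² = 20.4 × 0.03838 = 0.7830 μGy/h.
Stay time = 0.0470 μGy ÷ 0.7830 μGy/h = 0.06003 h = 3.602 min.

3.60 min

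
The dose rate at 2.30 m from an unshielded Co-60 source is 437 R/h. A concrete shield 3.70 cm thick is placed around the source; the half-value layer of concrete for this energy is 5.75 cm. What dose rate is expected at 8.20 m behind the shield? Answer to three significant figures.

22.0 R/h

Distance alone: (2.30/8.20)² = 0.07867, so 437 × 0.07867 = 34.38 R/h.
Shield: 3.70/5.75 = 0.6435 half-value layers → attenuation 2^(−0.6435) = 0.6402.
Combined: 34.38 × 0.6402 = 22.01 R/h.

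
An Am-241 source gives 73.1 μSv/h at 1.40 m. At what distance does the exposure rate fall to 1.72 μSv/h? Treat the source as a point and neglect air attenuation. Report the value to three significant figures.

By the inverse-square law, d₂ = d₁·√(I₁/I₂).
I₁/I₂ = 73.1/1.72 = 42.50, so d₂ = 1.40 × √42.50 = 9.127 m.

9.13 m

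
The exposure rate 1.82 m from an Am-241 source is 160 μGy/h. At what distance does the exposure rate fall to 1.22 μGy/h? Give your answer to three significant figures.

By the inverse-square law, d₂ = d₁·√(I₁/I₂).
I₁/I₂ = 160/1.22 = 131.1, so d₂ = 1.82 × √131.1 = 20.84 m.

20.8 m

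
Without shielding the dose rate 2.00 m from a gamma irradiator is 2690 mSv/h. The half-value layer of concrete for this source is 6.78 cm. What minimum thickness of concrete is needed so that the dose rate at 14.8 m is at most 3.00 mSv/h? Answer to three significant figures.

At 14.8 m, distance alone gives (2.00/14.8)² = 0.01826, so 2690 × 0.01826 = 49.12 mSv/h.
Further attenuation needed: 49.12/3.00 = 16.37.
n = log₂(16.37) = 4.033 half-value layers.
Thickness = 4.033 × 6.78 cm = 27.34 cm.

27.3 cm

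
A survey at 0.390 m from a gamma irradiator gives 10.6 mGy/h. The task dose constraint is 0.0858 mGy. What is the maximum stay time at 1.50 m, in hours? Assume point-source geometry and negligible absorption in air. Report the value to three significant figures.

0.120 h

Using I₁d₁² = I₂d₂², rate at 1.50 m:
10.6 × (0.390/1.50)² = 10.6 × 0.06760 = 0.7166 mGy/h.
Stay time = 0.0858 mGy ÷ 0.7166 mGy/h = 0.1197 h.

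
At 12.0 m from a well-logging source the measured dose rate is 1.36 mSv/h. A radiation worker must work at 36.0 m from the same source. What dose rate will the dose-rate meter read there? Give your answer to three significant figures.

0.151 mSv/h

Since intensity falls as 1/r², scaling from 12.0 m to 36.0 m:
1.36 × (12.0/36.0)² = 1.36 × 0.1111 = 0.1511 mSv/h.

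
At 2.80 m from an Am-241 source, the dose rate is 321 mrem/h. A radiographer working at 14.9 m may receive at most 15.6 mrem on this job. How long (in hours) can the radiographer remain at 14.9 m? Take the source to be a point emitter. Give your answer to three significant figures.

Using I₁d₁² = I₂d₂², rate at 14.9 m:
321 × (2.80/14.9)² = 321 × 0.03531 = 11.33 mrem/h.
Stay time = 15.6 mrem ÷ 11.33 mrem/h = 1.377 h.

1.38 h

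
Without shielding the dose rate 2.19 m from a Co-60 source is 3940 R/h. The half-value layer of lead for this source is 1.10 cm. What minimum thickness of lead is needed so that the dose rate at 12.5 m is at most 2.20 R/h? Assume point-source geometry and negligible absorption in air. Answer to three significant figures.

6.36 cm

At 12.5 m, distance alone gives (2.19/12.5)² = 0.03070, so 3940 × 0.03070 = 121.0 R/h.
Further attenuation needed: 121.0/2.20 = 55.00.
n = log₂(55.00) = 5.781 half-value layers.
Thickness = 5.781 × 1.10 cm = 6.359 cm.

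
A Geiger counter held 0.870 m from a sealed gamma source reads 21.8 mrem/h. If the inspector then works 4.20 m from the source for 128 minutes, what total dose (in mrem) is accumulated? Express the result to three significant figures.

Using I₁d₁² = I₂d₂², rate at 4.20 m:
21.8 × (0.870/4.20)² = 21.8 × 0.04291 = 0.9354 mrem/h.
Dose = rate × time = 0.9354 mrem/h × 2.133 h = 1.995 mrem.

2.00 mrem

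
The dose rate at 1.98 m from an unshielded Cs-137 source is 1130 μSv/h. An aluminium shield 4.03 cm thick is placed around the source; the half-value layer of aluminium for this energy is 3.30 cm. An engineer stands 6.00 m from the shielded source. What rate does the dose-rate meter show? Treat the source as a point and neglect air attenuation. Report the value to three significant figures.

Distance alone: 1130 × (1.98/6.00)² = 1130 × 0.1089 = 123.1 μSv/h.
Shield: 4.03/3.30 = 1.221 half-value layers → attenuation 2^(−1.221) = 0.4290.
Combined: 123.1 × 0.4290 = 52.81 μSv/h.

52.8 μSv/h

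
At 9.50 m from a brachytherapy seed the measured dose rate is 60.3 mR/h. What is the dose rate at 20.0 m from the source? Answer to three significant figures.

Applying the 1/r² law, scaling from 9.50 m to 20.0 m:
60.3 × (9.50/20.0)² = 60.3 × 0.2256 = 13.60 mR/h.

13.6 mR/h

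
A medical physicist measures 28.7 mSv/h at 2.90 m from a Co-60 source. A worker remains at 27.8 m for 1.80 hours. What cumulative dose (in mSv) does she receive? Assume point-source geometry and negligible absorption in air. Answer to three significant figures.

Applying the 1/r² law, rate at 27.8 m:
28.7 × (2.90/27.8)² = 28.7 × 0.01088 = 0.3123 mSv/h.
Dose = rate × time = 0.3123 mSv/h × 1.800 h = 0.5621 mSv.

0.562 mSv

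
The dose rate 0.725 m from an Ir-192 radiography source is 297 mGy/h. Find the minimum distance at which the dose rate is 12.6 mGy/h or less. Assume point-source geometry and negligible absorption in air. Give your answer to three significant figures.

Applying the 1/r² law, d₂ = d₁·√(I₁/I₂).
I₁/I₂ = 297/12.6 = 23.57, so d₂ = 0.725 × √23.57 = 3.520 m.

3.52 m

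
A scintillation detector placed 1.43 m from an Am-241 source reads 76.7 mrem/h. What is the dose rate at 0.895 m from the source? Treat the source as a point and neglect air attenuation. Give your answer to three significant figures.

196 mrem/h

Applying the 1/r² law, scaling from 1.43 m to 0.895 m:
76.7 × (1.43/0.895)² = 76.7 × 2.553 = 195.8 mrem/h.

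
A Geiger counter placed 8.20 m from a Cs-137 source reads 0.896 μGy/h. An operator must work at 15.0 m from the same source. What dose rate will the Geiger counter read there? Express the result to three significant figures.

0.268 μGy/h

Applying the 1/r² law, scaling from 8.20 m to 15.0 m:
0.896 × (8.20/15.0)² = 0.896 × 0.2988 = 0.2677 μGy/h.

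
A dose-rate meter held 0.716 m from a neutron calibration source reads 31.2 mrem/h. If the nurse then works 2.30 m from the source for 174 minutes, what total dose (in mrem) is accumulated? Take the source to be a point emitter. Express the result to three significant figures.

Applying the 1/r² law, rate at 2.30 m:
31.2 × (0.716/2.30)² = 31.2 × 0.09691 = 3.024 mrem/h.
Dose = rate × time = 3.024 mrem/h × 2.900 h = 8.770 mrem.

8.77 mrem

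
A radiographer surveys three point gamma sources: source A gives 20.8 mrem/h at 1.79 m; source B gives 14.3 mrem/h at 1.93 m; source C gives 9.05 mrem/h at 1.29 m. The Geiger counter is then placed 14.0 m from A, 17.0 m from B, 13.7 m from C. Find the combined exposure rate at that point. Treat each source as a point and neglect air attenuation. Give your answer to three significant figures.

0.605 mrem/h

Each source contributes Iᵢ·(dᵢ/rᵢ)²; contributions add.
A: 20.8 × (1.79/14.0)² = 0.3400 mrem/h
B: 14.3 × (1.93/17.0)² = 0.1843 mrem/h
C: 9.05 × (1.29/13.7)² = 0.08024 mrem/h
Total = 0.3400 + 0.1843 + 0.08024 = 0.6045 mrem/h.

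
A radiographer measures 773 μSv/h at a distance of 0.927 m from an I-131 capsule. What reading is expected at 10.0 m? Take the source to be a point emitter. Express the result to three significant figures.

By the inverse-square law, the rate at 10.0 m is
(0.927/10.0)² = 0.008593, so 773 × 0.008593 = 6.642 μSv/h.

6.64 μSv/h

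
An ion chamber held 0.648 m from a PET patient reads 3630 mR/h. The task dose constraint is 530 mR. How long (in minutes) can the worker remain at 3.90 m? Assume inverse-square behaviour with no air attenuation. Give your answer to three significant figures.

317 min

Applying the 1/r² law, rate at 3.90 m:
(0.648/3.90)² = 0.02761, so 3630 × 0.02761 = 100.2 mR/h.
Stay time = 530 mR ÷ 100.2 mR/h = 5.289 h = 317.3 min.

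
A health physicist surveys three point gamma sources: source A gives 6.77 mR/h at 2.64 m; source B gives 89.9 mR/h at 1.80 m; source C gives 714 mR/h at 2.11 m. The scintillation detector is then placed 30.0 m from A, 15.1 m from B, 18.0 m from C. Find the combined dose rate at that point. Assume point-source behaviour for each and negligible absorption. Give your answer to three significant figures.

By superposition, sum each source's inverse-square contribution:
A: 6.77 × (2.64/30.0)² = 0.05243 mR/h
B: 89.9 × (1.80/15.1)² = 1.277 mR/h
C: 714 × (2.11/18.0)² = 9.811 mR/h
Total = 0.05243 + 1.277 + 9.811 = 11.14 mR/h.

11.1 mR/h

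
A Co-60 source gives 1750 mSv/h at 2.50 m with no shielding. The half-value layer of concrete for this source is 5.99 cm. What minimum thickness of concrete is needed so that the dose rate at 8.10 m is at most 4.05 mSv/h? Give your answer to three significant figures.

At 8.10 m, distance alone gives 1750 × (2.50/8.10)² = 1750 × 0.09526 = 166.7 mSv/h.
Further attenuation needed: 166.7/4.05 = 41.16.
n = log₂(41.16) = 5.363 half-value layers.
Thickness = 5.363 × 5.99 cm = 32.12 cm.

32.1 cm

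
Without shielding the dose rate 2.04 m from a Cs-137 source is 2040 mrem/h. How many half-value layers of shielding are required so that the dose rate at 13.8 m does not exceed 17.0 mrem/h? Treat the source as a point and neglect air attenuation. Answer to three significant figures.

1.39 half-value layers

At 13.8 m, distance alone gives (2.04/13.8)² = 0.02185, so 2040 × 0.02185 = 44.57 mrem/h.
Further attenuation needed: 44.57/17.0 = 2.622.
n = log₂(2.622) = 1.391 half-value layers.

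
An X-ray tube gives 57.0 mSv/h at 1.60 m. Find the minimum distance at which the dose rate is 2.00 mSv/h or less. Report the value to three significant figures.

Since intensity falls as 1/r², d₂ = d₁·√(I₁/I₂).
I₁/I₂ = 57.0/2.00 = 28.50, so d₂ = 1.60 × √28.50 = 8.542 m.

8.54 m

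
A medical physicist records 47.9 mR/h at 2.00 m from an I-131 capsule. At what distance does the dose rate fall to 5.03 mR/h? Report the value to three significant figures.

Applying the 1/r² law, d₂ = d₁·√(I₁/I₂).
I₁/I₂ = 47.9/5.03 = 9.523, so d₂ = 2.00 × √9.523 = 6.172 m.

6.17 m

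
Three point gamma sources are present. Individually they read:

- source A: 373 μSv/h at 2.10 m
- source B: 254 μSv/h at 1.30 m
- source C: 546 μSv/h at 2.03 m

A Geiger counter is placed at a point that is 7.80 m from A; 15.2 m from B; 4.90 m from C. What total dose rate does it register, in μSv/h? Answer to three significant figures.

Each source contributes Iᵢ·(dᵢ/rᵢ)²; contributions add.
A: 373 × (2.10/7.80)² = 27.04 μSv/h
B: 254 × (1.30/15.2)² = 1.858 μSv/h
C: 546 × (2.03/4.90)² = 93.71 μSv/h
Total = 27.04 + 1.858 + 93.71 = 122.6 μSv/h.

123 μSv/h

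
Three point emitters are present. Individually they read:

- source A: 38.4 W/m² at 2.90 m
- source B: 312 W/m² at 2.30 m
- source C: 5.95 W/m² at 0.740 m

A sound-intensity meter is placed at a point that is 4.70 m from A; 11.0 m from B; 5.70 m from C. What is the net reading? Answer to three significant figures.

By superposition, sum each source's inverse-square contribution:
A: 38.4 × (2.90/4.70)² = 14.62 W/m²
B: 312 × (2.30/11.0)² = 13.64 W/m²
C: 5.95 × (0.740/5.70)² = 0.1003 W/m²
Total = 14.62 + 13.64 + 0.1003 = 28.36 W/m².

28.4 W/m²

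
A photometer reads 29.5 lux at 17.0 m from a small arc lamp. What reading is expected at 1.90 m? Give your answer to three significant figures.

Using I₁d₁² = I₂d₂², the rate at 1.90 m is
29.5 × (17.0/1.90)² = 29.5 × 80.06 = 2362 lux.

2360 lux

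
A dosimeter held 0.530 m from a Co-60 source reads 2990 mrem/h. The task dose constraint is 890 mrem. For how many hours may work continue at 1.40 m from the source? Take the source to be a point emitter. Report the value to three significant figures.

2.08 h

By the inverse-square law, rate at 1.40 m:
2990 × (0.530/1.40)² = 2990 × 0.1433 = 428.5 mrem/h.
Stay time = 890 mrem ÷ 428.5 mrem/h = 2.077 h.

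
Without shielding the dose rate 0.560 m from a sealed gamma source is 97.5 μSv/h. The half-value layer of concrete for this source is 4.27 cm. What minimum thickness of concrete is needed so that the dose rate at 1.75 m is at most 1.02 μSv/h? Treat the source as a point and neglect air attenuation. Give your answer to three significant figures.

At 1.75 m, distance alone gives (0.560/1.75)² = 0.1024, so 97.5 × 0.1024 = 9.984 μSv/h.
Further attenuation needed: 9.984/1.02 = 9.788.
n = log₂(9.788) = 3.291 half-value layers.
Thickness = 3.291 × 4.27 cm = 14.05 cm.

14.1 cm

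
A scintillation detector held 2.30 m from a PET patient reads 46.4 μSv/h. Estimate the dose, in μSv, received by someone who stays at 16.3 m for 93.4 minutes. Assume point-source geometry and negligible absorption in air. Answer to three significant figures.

1.44 μSv

Using I₁d₁² = I₂d₂², rate at 16.3 m:
46.4 × (2.30/16.3)² = 46.4 × 0.01991 = 0.9238 μSv/h.
Dose = rate × time = 0.9238 μSv/h × 1.557 h = 1.438 μSv.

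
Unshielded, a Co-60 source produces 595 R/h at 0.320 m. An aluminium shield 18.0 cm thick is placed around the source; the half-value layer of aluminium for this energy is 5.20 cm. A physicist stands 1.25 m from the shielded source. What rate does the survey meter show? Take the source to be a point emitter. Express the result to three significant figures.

3.54 R/h

Distance alone: (0.320/1.25)² = 0.06554, so 595 × 0.06554 = 39.00 R/h.
Shield: 18.0/5.20 = 3.462 half-value layers → attenuation 2^(−3.462) = 0.09075.
Combined: 39.00 × 0.09075 = 3.539 R/h.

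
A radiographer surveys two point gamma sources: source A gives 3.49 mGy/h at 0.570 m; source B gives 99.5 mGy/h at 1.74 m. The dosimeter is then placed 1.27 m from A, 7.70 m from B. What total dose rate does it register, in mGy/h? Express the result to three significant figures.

5.78 mGy/h

Each source contributes Iᵢ·(dᵢ/rᵢ)²; contributions add.
A: 3.49 × (0.570/1.27)² = 0.7030 mGy/h
B: 99.5 × (1.74/7.70)² = 5.081 mGy/h
Total = 0.7030 + 5.081 = 5.784 mGy/h.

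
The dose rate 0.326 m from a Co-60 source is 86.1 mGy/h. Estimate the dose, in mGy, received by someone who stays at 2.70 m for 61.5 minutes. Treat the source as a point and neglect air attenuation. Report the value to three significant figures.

Since intensity falls as 1/r², rate at 2.70 m:
(0.326/2.70)² = 0.01458, so 86.1 × 0.01458 = 1.255 mGy/h.
Dose = rate × time = 1.255 mGy/h × 1.025 h = 1.286 mGy.

1.29 mGy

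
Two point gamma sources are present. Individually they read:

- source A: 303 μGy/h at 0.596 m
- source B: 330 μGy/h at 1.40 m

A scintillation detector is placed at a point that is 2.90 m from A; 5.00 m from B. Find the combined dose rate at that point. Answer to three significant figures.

38.7 μGy/h

By superposition, sum each source's inverse-square contribution:
A: 303 × (0.596/2.90)² = 12.80 μGy/h
B: 330 × (1.40/5.00)² = 25.87 μGy/h
Total = 12.80 + 25.87 = 38.67 μGy/h.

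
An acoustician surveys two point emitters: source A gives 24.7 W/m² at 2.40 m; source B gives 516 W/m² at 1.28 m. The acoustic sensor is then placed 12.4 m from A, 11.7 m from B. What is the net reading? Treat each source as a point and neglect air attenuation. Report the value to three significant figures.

7.10 W/m²

Each source contributes Iᵢ·(dᵢ/rᵢ)²; contributions add.
A: 24.7 × (2.40/12.4)² = 0.9253 W/m²
B: 516 × (1.28/11.7)² = 6.176 W/m²
Total = 0.9253 + 6.176 = 7.101 W/m².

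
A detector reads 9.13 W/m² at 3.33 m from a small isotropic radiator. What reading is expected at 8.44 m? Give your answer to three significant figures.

1.42 W/m²

Since intensity falls as 1/r², the rate at 8.44 m is
9.13 × (3.33/8.44)² = 9.13 × 0.1557 = 1.422 W/m².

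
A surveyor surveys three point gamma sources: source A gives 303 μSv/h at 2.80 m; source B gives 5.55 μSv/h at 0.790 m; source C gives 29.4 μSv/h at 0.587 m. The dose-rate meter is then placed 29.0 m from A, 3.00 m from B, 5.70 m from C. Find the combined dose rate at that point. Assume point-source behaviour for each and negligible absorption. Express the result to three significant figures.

3.52 μSv/h

Each source contributes Iᵢ·(dᵢ/rᵢ)²; contributions add.
A: 303 × (2.80/29.0)² = 2.825 μSv/h
B: 5.55 × (0.790/3.00)² = 0.3849 μSv/h
C: 29.4 × (0.587/5.70)² = 0.3118 μSv/h
Total = 2.825 + 0.3849 + 0.3118 = 3.522 μSv/h.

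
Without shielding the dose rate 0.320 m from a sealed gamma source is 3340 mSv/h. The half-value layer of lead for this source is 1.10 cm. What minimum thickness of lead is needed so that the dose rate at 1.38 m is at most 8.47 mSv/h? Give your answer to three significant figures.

At 1.38 m, distance alone gives 3340 × (0.320/1.38)² = 3340 × 0.05377 = 179.6 mSv/h.
Further attenuation needed: 179.6/8.47 = 21.20.
n = log₂(21.20) = 4.406 half-value layers.
Thickness = 4.406 × 1.10 cm = 4.847 cm.

4.85 cm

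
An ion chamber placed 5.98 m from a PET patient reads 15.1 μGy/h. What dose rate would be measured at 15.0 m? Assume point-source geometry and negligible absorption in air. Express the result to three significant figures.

2.40 μGy/h

Since intensity falls as 1/r², scaling from 5.98 m to 15.0 m:
(5.98/15.0)² = 0.1589, so 15.1 × 0.1589 = 2.399 μGy/h.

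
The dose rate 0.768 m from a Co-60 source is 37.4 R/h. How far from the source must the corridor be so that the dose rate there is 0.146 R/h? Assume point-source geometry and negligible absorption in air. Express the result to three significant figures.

12.3 m

Applying the 1/r² law, d₂ = d₁·√(I₁/I₂).
I₁/I₂ = 37.4/0.146 = 256.2, so d₂ = 0.768 × √256.2 = 12.29 m.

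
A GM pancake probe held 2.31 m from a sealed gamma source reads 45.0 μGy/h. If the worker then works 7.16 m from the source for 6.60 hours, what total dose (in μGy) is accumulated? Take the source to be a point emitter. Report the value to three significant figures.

Intensity scales as (d₁/d₂)², so rate at 7.16 m:
45.0 × (2.31/7.16)² = 45.0 × 0.1041 = 4.684 μGy/h.
Dose = rate × time = 4.684 μGy/h × 6.600 h = 30.91 μGy.

30.9 μGy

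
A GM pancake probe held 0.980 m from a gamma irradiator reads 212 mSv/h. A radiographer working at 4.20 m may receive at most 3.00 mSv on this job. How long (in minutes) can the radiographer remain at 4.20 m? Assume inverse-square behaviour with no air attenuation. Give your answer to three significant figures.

15.6 min

Intensity scales as (d₁/d₂)², so rate at 4.20 m:
(0.980/4.20)² = 0.05444, so 212 × 0.05444 = 11.54 mSv/h.
Stay time = 3.00 mSv ÷ 11.54 mSv/h = 0.2600 h = 15.60 min.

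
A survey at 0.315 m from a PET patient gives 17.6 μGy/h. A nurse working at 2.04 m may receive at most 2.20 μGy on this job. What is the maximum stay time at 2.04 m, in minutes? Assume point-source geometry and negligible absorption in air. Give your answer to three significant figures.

Since intensity falls as 1/r², rate at 2.04 m:
17.6 × (0.315/2.04)² = 17.6 × 0.02384 = 0.4196 μGy/h.
Stay time = 2.20 μGy ÷ 0.4196 μGy/h = 5.243 h = 314.6 min.

315 min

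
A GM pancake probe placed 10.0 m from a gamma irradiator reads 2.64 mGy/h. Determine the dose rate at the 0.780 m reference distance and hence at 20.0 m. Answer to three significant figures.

Applying the 1/r² law,
At 0.780 m: 2.64 × (10.0/0.780)² = 2.64 × 164.4 = 434.0 mGy/h
At 20.0 m: 434.0 × (0.780/20.0)² = 434.0 × 0.001521 = 0.6601 mGy/h.

434 mGy/h; 0.660 mGy/h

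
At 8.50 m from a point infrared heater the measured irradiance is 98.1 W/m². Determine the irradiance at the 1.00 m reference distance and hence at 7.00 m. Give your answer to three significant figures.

7090 W/m²; 145 W/m²

Intensity scales as (d₁/d₂)², so
At 1.00 m: (8.50/1.00)² = 72.25, so 98.1 × 72.25 = 7088 W/m²
At 7.00 m: 7088 × (1.00/7.00)² = 7088 × 0.02041 = 144.7 W/m².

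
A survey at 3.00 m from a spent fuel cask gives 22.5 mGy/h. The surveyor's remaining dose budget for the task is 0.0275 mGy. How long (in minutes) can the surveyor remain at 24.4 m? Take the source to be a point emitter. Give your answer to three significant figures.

4.85 min

Since intensity falls as 1/r², rate at 24.4 m:
(3.00/24.4)² = 0.01512, so 22.5 × 0.01512 = 0.3402 mGy/h.
Stay time = 0.0275 mGy ÷ 0.3402 mGy/h = 0.08083 h = 4.850 min.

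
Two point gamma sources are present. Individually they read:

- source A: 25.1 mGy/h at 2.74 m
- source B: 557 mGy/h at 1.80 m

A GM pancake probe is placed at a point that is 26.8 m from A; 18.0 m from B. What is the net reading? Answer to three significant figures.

By superposition, sum each source's inverse-square contribution:
A: 25.1 × (2.74/26.8)² = 0.2624 mGy/h
B: 557 × (1.80/18.0)² = 5.570 mGy/h
Total = 0.2624 + 5.570 = 5.832 mGy/h.

5.83 mGy/h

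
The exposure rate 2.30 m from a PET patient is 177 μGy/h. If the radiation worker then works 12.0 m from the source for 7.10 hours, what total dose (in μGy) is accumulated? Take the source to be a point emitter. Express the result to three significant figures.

46.2 μGy

By the inverse-square law, rate at 12.0 m:
(2.30/12.0)² = 0.03674, so 177 × 0.03674 = 6.503 μGy/h.
Dose = rate × time = 6.503 μGy/h × 7.100 h = 46.17 μGy.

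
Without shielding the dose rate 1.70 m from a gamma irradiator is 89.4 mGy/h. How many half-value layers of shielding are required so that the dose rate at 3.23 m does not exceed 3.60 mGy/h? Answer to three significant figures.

At 3.23 m, distance alone gives 89.4 × (1.70/3.23)² = 89.4 × 0.2770 = 24.76 mGy/h.
Further attenuation needed: 24.76/3.60 = 6.878.
n = log₂(6.878) = 2.782 half-value layers.

2.78 half-value layers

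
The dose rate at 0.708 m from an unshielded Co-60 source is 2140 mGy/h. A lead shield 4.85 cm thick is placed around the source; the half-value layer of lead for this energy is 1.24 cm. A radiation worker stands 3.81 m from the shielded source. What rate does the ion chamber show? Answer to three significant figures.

4.91 mGy/h

Distance alone: (0.708/3.81)² = 0.03453, so 2140 × 0.03453 = 73.89 mGy/h.
Shield: 4.85/1.24 = 3.911 half-value layers → attenuation 2^(−3.911) = 0.06648.
Combined: 73.89 × 0.06648 = 4.912 mGy/h.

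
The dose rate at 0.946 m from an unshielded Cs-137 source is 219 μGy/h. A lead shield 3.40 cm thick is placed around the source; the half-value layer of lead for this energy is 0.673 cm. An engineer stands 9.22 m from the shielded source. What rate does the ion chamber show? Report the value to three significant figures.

0.0695 μGy/h

Distance alone: 219 × (0.946/9.22)² = 219 × 0.01053 = 2.306 μGy/h.
Shield: 3.40/0.673 = 5.052 half-value layers → attenuation 2^(−5.052) = 0.03014.
Combined: 2.306 × 0.03014 = 0.06950 μGy/h.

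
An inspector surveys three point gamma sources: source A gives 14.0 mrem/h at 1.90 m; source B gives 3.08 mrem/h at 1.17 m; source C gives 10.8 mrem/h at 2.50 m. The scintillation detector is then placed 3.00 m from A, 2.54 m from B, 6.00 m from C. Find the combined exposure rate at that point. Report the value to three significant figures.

By superposition, sum each source's inverse-square contribution:
A: 14.0 × (1.90/3.00)² = 5.616 mrem/h
B: 3.08 × (1.17/2.54)² = 0.6535 mrem/h
C: 10.8 × (2.50/6.00)² = 1.875 mrem/h
Total = 5.616 + 0.6535 + 1.875 = 8.144 mrem/h.

8.14 mrem/h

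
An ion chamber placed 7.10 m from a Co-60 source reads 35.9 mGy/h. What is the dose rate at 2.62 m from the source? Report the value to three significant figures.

264 mGy/h

By the inverse-square law, scaling from 7.10 m to 2.62 m:
35.9 × (7.10/2.62)² = 35.9 × 7.344 = 263.6 mGy/h.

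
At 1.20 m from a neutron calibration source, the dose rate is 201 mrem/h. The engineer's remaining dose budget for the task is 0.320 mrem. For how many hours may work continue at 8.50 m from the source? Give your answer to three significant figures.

0.0799 h

Using I₁d₁² = I₂d₂², rate at 8.50 m:
(1.20/8.50)² = 0.01993, so 201 × 0.01993 = 4.006 mrem/h.
Stay time = 0.320 mrem ÷ 4.006 mrem/h = 0.07988 h.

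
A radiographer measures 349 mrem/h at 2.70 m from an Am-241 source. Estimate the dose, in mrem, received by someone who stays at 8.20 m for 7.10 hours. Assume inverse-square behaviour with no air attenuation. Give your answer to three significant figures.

269 mrem

Intensity scales as (d₁/d₂)², so rate at 8.20 m:
349 × (2.70/8.20)² = 349 × 0.1084 = 37.83 mrem/h.
Dose = rate × time = 37.83 mrem/h × 7.100 h = 268.6 mrem.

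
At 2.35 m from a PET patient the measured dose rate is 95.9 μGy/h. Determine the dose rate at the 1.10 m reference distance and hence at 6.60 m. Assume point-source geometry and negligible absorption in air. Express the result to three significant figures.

Intensity scales as (d₁/d₂)², so
At 1.10 m: (2.35/1.10)² = 4.564, so 95.9 × 4.564 = 437.7 μGy/h
At 6.60 m: (1.10/6.60)² = 0.02778, so 437.7 × 0.02778 = 12.16 μGy/h.

438 μGy/h; 12.2 μGy/h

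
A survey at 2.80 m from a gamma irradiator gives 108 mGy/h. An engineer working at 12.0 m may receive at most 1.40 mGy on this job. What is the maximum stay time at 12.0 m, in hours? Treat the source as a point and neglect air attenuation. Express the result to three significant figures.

0.238 h

By the inverse-square law, rate at 12.0 m:
(2.80/12.0)² = 0.05444, so 108 × 0.05444 = 5.880 mGy/h.
Stay time = 1.40 mGy ÷ 5.880 mGy/h = 0.2381 h.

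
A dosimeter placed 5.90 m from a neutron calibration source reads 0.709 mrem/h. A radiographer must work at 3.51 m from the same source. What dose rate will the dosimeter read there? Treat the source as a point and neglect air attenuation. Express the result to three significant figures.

Intensity scales as (d₁/d₂)², so scaling from 5.90 m to 3.51 m:
(5.90/3.51)² = 2.825, so 0.709 × 2.825 = 2.003 mrem/h.

2.00 mrem/h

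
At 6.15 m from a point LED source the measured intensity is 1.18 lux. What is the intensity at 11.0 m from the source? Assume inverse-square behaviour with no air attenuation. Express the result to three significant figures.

Since intensity falls as 1/r², scaling from 6.15 m to 11.0 m:
(6.15/11.0)² = 0.3126, so 1.18 × 0.3126 = 0.3689 lux.

0.369 lux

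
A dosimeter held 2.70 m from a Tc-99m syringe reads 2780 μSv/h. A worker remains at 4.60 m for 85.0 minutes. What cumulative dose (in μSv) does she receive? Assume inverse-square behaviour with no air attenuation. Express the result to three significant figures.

Since intensity falls as 1/r², rate at 4.60 m:
(2.70/4.60)² = 0.3445, so 2780 × 0.3445 = 957.7 μSv/h.
Dose = rate × time = 957.7 μSv/h × 1.417 h = 1357 μSv.

1360 μSv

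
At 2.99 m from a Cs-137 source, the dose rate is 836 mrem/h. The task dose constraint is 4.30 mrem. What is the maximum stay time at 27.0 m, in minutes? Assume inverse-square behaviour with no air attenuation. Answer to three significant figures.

Intensity scales as (d₁/d₂)², so rate at 27.0 m:
836 × (2.99/27.0)² = 836 × 0.01226 = 10.25 mrem/h.
Stay time = 4.30 mrem ÷ 10.25 mrem/h = 0.4195 h = 25.17 min.

25.2 min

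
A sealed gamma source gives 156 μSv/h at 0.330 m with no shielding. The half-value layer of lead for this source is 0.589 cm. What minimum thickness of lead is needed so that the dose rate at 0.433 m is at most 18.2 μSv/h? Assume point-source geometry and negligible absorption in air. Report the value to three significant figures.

1.36 cm

At 0.433 m, distance alone gives 156 × (0.330/0.433)² = 156 × 0.5808 = 90.60 μSv/h.
Further attenuation needed: 90.60/18.2 = 4.978.
n = log₂(4.978) = 2.316 half-value layers.
Thickness = 2.316 × 0.589 cm = 1.364 cm.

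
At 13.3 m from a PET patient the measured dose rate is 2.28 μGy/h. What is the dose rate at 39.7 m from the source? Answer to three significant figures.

0.256 μGy/h

Since intensity falls as 1/r², scaling from 13.3 m to 39.7 m:
(13.3/39.7)² = 0.1122, so 2.28 × 0.1122 = 0.2558 μGy/h.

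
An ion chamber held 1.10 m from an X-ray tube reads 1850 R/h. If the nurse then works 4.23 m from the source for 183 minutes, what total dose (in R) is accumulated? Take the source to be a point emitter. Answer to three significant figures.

By the inverse-square law, rate at 4.23 m:
(1.10/4.23)² = 0.06762, so 1850 × 0.06762 = 125.1 R/h.
Dose = rate × time = 125.1 R/h × 3.050 h = 381.6 R.

382 R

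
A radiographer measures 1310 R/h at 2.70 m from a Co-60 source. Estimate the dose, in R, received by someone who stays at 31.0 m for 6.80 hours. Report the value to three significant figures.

67.6 R

Using I₁d₁² = I₂d₂², rate at 31.0 m:
(2.70/31.0)² = 0.007586, so 1310 × 0.007586 = 9.938 R/h.
Dose = rate × time = 9.938 R/h × 6.800 h = 67.58 R.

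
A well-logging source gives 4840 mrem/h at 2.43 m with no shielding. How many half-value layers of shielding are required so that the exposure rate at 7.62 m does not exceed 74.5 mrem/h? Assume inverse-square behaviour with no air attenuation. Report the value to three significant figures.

2.72 half-value layers

At 7.62 m, distance alone gives (2.43/7.62)² = 0.1017, so 4840 × 0.1017 = 492.2 mrem/h.
Further attenuation needed: 492.2/74.5 = 6.607.
n = log₂(6.607) = 2.724 half-value layers.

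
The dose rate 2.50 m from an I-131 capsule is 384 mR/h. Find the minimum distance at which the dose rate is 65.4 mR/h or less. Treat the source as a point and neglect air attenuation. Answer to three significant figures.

6.06 m

Since intensity falls as 1/r², d₂ = d₁·√(I₁/I₂).
I₁/I₂ = 384/65.4 = 5.872, so d₂ = 2.50 × √5.872 = 6.058 m.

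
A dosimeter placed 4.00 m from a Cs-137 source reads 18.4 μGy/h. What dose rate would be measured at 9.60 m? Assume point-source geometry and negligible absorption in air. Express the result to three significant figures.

Using I₁d₁² = I₂d₂², scaling from 4.00 m to 9.60 m:
(4.00/9.60)² = 0.1736, so 18.4 × 0.1736 = 3.194 μGy/h.

3.19 μGy/h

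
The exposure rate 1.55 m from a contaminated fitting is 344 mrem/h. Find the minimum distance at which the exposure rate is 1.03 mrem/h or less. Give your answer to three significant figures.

Intensity scales as (d₁/d₂)², so d₂ = d₁·√(I₁/I₂).
I₁/I₂ = 344/1.03 = 334.0, so d₂ = 1.55 × √334.0 = 28.33 m.

28.3 m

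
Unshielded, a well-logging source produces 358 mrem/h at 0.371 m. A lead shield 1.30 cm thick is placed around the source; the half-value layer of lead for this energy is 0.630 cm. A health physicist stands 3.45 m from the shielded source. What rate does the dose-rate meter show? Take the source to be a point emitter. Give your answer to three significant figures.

0.990 mrem/h

Distance alone: (0.371/3.45)² = 0.01156, so 358 × 0.01156 = 4.138 mrem/h.
Shield: 1.30/0.630 = 2.063 half-value layers → attenuation 2^(−2.063) = 0.2393.
Combined: 4.138 × 0.2393 = 0.9902 mrem/h.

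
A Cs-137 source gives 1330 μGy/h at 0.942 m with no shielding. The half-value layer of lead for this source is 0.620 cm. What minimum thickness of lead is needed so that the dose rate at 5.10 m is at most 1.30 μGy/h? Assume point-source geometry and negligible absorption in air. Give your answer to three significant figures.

3.18 cm

At 5.10 m, distance alone gives 1330 × (0.942/5.10)² = 1330 × 0.03412 = 45.38 μGy/h.
Further attenuation needed: 45.38/1.30 = 34.91.
n = log₂(34.91) = 5.126 half-value layers.
Thickness = 5.126 × 0.620 cm = 3.178 cm.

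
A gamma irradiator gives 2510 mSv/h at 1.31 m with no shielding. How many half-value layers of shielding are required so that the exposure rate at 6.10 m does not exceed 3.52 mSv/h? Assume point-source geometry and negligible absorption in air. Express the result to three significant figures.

5.04 half-value layers

At 6.10 m, distance alone gives (1.31/6.10)² = 0.04612, so 2510 × 0.04612 = 115.8 mSv/h.
Further attenuation needed: 115.8/3.52 = 32.90.
n = log₂(32.90) = 5.040 half-value layers.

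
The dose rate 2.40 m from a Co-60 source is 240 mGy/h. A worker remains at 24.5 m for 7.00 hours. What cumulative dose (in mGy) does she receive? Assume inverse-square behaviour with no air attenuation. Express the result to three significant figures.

Since intensity falls as 1/r², rate at 24.5 m:
240 × (2.40/24.5)² = 240 × 0.009596 = 2.303 mGy/h.
Dose = rate × time = 2.303 mGy/h × 7.000 h = 16.12 mGy.

16.1 mGy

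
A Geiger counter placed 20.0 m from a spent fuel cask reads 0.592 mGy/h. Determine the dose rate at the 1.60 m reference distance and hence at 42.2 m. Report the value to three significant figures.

Using I₁d₁² = I₂d₂²,
At 1.60 m: 0.592 × (20.0/1.60)² = 0.592 × 156.2 = 92.47 mGy/h
At 42.2 m: 92.47 × (1.60/42.2)² = 92.47 × 0.001438 = 0.1330 mGy/h.

92.5 mGy/h; 0.133 mGy/h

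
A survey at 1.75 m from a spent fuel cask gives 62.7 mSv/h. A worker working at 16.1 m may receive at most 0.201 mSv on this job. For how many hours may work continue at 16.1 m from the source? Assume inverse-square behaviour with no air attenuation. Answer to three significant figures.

0.271 h

Applying the 1/r² law, rate at 16.1 m:
(1.75/16.1)² = 0.01181, so 62.7 × 0.01181 = 0.7405 mSv/h.
Stay time = 0.201 mSv ÷ 0.7405 mSv/h = 0.2714 h.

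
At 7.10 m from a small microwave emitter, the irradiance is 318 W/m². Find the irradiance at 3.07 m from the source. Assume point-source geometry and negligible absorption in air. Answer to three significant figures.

1700 W/m²

By the inverse-square law, the rate at 3.07 m is
(7.10/3.07)² = 5.349, so 318 × 5.349 = 1701 W/m².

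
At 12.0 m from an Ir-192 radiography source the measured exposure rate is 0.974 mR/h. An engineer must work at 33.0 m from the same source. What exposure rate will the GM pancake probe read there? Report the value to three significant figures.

Applying the 1/r² law, scaling from 12.0 m to 33.0 m:
0.974 × (12.0/33.0)² = 0.974 × 0.1322 = 0.1288 mR/h.

0.129 mR/h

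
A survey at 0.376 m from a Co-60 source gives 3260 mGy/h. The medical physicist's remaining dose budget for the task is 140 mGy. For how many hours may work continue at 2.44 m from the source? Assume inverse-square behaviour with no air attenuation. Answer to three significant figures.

1.81 h

Applying the 1/r² law, rate at 2.44 m:
3260 × (0.376/2.44)² = 3260 × 0.02375 = 77.42 mGy/h.
Stay time = 140 mGy ÷ 77.42 mGy/h = 1.808 h.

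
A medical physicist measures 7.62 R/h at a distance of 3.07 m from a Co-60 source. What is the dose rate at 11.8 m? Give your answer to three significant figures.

0.516 R/h

Applying the 1/r² law, the rate at 11.8 m is
(3.07/11.8)² = 0.06769, so 7.62 × 0.06769 = 0.5158 R/h.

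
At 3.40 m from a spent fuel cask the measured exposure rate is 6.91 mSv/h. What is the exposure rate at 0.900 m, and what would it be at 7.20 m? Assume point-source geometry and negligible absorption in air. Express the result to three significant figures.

Intensity scales as (d₁/d₂)², so
At 0.900 m: (3.40/0.900)² = 14.27, so 6.91 × 14.27 = 98.61 mSv/h
At 7.20 m: (0.900/7.20)² = 0.01562, so 98.61 × 0.01562 = 1.540 mSv/h.

98.6 mSv/h; 1.54 mSv/h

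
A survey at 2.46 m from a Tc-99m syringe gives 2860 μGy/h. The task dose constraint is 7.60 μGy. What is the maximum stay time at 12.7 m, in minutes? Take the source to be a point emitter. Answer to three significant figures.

Applying the 1/r² law, rate at 12.7 m:
2860 × (2.46/12.7)² = 2860 × 0.03752 = 107.3 μGy/h.
Stay time = 7.60 μGy ÷ 107.3 μGy/h = 0.07083 h = 4.250 min.

4.25 min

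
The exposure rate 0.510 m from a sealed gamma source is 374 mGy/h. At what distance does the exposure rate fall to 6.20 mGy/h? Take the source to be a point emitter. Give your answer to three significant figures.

Since intensity falls as 1/r², d₂ = d₁·√(I₁/I₂).
I₁/I₂ = 374/6.20 = 60.32, so d₂ = 0.510 × √60.32 = 3.961 m.

3.96 m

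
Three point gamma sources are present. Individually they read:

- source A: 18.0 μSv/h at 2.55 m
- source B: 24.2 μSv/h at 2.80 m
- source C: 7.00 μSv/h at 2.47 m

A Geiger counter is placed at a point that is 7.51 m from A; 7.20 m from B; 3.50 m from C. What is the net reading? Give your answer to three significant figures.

9.22 μSv/h

Each source contributes Iᵢ·(dᵢ/rᵢ)²; contributions add.
A: 18.0 × (2.55/7.51)² = 2.075 μSv/h
B: 24.2 × (2.80/7.20)² = 3.660 μSv/h
C: 7.00 × (2.47/3.50)² = 3.486 μSv/h
Total = 2.075 + 3.660 + 3.486 = 9.221 μSv/h.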